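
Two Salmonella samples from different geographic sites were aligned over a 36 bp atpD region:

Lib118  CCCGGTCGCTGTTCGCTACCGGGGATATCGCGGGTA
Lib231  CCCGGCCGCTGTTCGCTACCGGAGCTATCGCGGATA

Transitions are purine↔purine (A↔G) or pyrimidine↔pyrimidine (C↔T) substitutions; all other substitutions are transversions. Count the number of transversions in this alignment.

Differing sites — 6:T/C (Ti); 23:G/A (Ti); 25:A/C (Tv); 34:G/A (Ti).
Of the 4 differences, 3 transitions and 1 transversion, so the answer is 1.

1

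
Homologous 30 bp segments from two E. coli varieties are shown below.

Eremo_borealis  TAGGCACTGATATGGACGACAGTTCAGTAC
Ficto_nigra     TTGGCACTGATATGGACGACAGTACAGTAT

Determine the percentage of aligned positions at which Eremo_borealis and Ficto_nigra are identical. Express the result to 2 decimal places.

Mismatches occur at site 2 (A/T), site 24 (T/A), site 30 (C/T).
27 of the 30 sites match, so the percent identity is 27/30 × 100 = 90.00%.

90.00%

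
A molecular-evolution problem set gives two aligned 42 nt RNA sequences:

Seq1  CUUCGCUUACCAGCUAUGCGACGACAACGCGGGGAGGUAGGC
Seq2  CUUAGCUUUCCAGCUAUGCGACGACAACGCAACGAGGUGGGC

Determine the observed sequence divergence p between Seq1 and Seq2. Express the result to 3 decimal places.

The sequences differ at positions 4 (C/A), 9 (A/U), 31 (G/A), 32 (G/A), 33 (G/C), 39 (A/G).
There are 6 differences over 42 sites, so p = 6/42 = 0.143.

0.143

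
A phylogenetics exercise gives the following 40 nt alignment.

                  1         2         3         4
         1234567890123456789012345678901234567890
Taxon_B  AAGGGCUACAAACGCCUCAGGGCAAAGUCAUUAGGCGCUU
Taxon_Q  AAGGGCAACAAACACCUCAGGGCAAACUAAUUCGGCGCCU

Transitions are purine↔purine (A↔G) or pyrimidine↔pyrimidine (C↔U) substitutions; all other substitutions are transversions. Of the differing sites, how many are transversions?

4

Differing sites — 7:U/A (Tv); 14:G/A (Ti); 27:G/C (Tv); 29:C/A (Tv); 33:A/C (Tv); 39:U/C (Ti).
Of the 6 differences, 2 transitions and 4 transversions, so the answer is 4.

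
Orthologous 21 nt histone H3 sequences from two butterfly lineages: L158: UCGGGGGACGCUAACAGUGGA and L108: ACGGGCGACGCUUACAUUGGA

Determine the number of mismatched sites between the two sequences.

4

The sequences differ at positions 1 (U/A), 6 (G/C), 13 (A/U), 17 (G/U).
That gives 4 mismatches out of 21 aligned sites, so the Hamming distance is 4.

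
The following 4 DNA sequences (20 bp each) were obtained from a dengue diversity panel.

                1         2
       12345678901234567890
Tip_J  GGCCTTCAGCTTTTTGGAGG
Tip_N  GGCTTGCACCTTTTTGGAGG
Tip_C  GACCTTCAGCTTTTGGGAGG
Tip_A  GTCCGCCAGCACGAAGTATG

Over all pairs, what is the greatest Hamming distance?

12

Pairwise Hamming distances:
  Tip_J vs Tip_N: 3
  Tip_J vs Tip_C: 2
  Tip_J vs Tip_A: 10
  Tip_N vs Tip_C: 5
  Tip_N vs Tip_A: 12
  Tip_C vs Tip_A: 10
The largest is 12, between Tip_N and Tip_A.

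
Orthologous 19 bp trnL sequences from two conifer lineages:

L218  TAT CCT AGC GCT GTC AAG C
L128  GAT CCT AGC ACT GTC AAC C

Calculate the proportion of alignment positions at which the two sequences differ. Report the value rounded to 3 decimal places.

Mismatches occur at site 1 (T↔G), site 10 (G↔A), site 18 (G↔C).
There are 3 differences over 19 sites, so p = 3/19 = 0.158.

0.158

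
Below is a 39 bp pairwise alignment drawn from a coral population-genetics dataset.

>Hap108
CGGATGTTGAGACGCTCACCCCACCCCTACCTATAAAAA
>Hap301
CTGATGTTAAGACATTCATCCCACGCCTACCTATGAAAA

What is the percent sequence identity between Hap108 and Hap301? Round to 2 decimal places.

82.05%

The sequences differ at positions 2 (G/T), 9 (G/A), 14 (G/A), 15 (C/T), 19 (C/T), 25 (C/G), 35 (A/G).
32 of the 39 sites match, so the percent identity is 32/39 × 100 = 82.05%.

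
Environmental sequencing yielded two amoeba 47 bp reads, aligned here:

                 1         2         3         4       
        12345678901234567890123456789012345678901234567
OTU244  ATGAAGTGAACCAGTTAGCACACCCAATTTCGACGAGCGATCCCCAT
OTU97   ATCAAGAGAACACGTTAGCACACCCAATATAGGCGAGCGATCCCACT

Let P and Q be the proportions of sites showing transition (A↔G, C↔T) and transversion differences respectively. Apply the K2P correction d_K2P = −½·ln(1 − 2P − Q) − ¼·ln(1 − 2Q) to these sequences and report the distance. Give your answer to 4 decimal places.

0.2237

The sequences differ at positions 3 (G/C, transversion), 7 (T/A, transversion), 12 (C/A, transversion), 13 (A/C, transversion), 29 (T/A, transversion), 31 (C/A, transversion), 33 (A/G, transition), 45 (C/A, transversion), 46 (A/C, transversion).
Of the 9 differences, 1 transition and 8 transversions over 47 sites: P = 1/47 = 0.021277, Q = 8/47 = 0.170213.
d = −0.5·ln(0.787233) − 0.25·ln(0.659574) = −0.5·(-0.239231) − 0.25·(-0.416161) = 0.2237.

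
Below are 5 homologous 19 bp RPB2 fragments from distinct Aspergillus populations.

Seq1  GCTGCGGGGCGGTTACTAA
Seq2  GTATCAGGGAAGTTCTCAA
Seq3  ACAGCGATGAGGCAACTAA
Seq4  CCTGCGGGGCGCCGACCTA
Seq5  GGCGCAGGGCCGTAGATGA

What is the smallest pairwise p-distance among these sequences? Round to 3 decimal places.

0.316

Pairwise Hamming distances:
  Seq1 vs Seq2: 9
  Seq1 vs Seq3: 7
  Seq1 vs Seq4: 6
  Seq1 vs Seq5: 8
  Seq2 vs Seq3: 12
  Seq2 vs Seq4: 13
  Seq2 vs Seq5: 10
  Seq3 vs Seq4: 9
  Seq3 vs Seq5: 12
  Seq4 vs Seq5: 12
The smallest is 6 mismatches, between Seq1 and Seq4; p = 6/19 = 0.316.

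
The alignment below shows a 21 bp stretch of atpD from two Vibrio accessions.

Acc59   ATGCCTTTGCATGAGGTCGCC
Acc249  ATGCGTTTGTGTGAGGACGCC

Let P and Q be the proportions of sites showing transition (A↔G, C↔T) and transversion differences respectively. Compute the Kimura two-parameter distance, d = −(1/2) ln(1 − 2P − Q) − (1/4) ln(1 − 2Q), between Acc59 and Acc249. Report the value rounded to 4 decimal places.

0.2211

Mismatches occur at site 5 (C→G, transversion), site 10 (C→T, transition), site 11 (A→G, transition), site 17 (T→A, transversion).
Of the 4 differences, 2 transitions and 2 transversions over 21 sites: P = 2/21 = 0.095238, Q = 2/21 = 0.095238.
d = −0.5·ln(0.714286) − 0.25·ln(0.809524) = −0.5·(-0.336472) − 0.25·(-0.211309) = 0.2211.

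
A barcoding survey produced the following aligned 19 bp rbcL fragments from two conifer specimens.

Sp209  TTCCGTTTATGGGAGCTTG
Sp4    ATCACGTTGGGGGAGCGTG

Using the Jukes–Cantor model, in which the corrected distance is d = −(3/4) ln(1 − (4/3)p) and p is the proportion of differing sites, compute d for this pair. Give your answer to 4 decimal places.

The sequences differ at positions 1 (T/A), 4 (C/A), 5 (G/C), 6 (T/G), 9 (A/G), 10 (T/G), 17 (T/G).
p = 7/19 = 0.368421.
d = −0.75 · ln(1 − (4/3)·0.368421) = −0.75 · ln(0.508772) = −0.75 · (-0.675755) = 0.5068.

0.5068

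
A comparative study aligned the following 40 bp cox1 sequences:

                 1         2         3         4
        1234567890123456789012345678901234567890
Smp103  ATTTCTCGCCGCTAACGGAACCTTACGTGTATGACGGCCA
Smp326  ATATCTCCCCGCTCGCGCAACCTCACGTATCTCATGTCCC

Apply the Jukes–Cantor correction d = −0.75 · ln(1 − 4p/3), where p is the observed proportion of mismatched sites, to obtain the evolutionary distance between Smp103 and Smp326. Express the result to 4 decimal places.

0.3831

The sequences differ at positions 3 (T/A), 8 (G/C), 14 (A/C), 15 (A/G), 18 (G/C), 24 (T/C), 29 (G/A), 31 (A/C), 33 (G/C), 35 (C/T), 37 (G/T), 40 (A/C).
p = 12/40 = 0.300000.
d = −0.75 · ln(1 − (4/3)·0.300000) = −0.75 · ln(0.600000) = −0.75 · (-0.510826) = 0.3831.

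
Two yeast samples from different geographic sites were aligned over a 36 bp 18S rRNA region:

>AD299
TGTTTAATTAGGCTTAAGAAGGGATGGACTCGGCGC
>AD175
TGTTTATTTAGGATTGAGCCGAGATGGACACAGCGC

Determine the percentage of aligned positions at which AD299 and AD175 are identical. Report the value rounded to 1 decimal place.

77.8%

Differing sites — 7:A/T; 13:C/A; 16:A/G; 19:A/C; 20:A/C; 22:G/A; 30:T/A; 32:G/A.
28 of the 36 sites match, so the percent identity is 28/36 × 100 = 77.8%.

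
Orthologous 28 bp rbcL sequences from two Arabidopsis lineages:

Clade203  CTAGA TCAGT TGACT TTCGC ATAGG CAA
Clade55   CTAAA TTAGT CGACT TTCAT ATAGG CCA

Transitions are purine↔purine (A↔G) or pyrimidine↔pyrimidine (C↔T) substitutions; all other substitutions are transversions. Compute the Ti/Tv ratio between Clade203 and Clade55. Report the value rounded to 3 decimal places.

Mismatches occur at site 4 (G→A, transition), site 7 (C→T, transition), site 11 (T→C, transition), site 19 (G→A, transition), site 20 (C→T, transition), site 27 (A→C, transversion).
Of the 6 differences, 5 transitions and 1 transversion, so Ti/Tv = 5/1 = 5.000.

5.000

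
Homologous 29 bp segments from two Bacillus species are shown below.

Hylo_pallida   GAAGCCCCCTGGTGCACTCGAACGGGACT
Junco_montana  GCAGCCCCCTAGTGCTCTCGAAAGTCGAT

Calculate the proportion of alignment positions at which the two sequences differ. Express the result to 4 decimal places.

The sequences differ at positions 2 (A/C), 11 (G/A), 16 (A/T), 23 (C/A), 25 (G/T), 26 (G/C), 27 (A/G), 28 (C/A).
There are 8 differences over 29 sites, so p = 8/29 = 0.2759.

0.2759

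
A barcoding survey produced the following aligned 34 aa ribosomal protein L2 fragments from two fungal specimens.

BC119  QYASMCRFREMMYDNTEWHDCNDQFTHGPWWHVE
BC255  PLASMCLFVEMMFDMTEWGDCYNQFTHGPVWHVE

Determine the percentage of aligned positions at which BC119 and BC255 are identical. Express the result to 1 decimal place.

70.6%

Mismatches occur at site 1 (Q→P), site 2 (Y→L), site 7 (R→L), site 9 (R→V), site 13 (Y→F), site 15 (N→M), site 19 (H→G), site 22 (N→Y), site 23 (D→N), site 30 (W→V).
24 of the 34 sites match, so the percent identity is 24/34 × 100 = 70.6%.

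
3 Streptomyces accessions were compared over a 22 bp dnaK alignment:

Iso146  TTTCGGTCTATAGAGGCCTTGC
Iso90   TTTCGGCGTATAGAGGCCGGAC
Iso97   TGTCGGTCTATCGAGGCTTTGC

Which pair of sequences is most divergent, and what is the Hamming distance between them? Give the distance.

8

Pairwise Hamming distances:
  Iso146 vs Iso90: 5
  Iso146 vs Iso97: 3
  Iso90 vs Iso97: 8
The largest is 8, between Iso90 and Iso97.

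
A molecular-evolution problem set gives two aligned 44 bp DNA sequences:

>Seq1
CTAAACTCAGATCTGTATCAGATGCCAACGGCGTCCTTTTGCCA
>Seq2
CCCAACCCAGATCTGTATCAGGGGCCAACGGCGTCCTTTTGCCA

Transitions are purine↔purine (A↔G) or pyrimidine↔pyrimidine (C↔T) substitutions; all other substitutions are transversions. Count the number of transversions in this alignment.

The sequences differ at positions 2 (T/C, transition), 3 (A/C, transversion), 7 (T/C, transition), 22 (A/G, transition), 23 (T/G, transversion).
Of the 5 differences, 3 transitions and 2 transversions, so the answer is 2.

2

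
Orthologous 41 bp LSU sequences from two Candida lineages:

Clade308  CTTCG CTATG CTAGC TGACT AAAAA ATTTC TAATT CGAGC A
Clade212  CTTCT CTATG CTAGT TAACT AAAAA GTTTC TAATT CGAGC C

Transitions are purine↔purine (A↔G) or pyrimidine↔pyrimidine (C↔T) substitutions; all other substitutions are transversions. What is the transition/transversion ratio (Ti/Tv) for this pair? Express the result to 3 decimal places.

1.500

The sequences differ at positions 5 (G/T, transversion), 15 (C/T, transition), 17 (G/A, transition), 26 (A/G, transition), 41 (A/C, transversion).
Of the 5 differences, 3 transitions and 2 transversions, so Ti/Tv = 3/2 = 1.500.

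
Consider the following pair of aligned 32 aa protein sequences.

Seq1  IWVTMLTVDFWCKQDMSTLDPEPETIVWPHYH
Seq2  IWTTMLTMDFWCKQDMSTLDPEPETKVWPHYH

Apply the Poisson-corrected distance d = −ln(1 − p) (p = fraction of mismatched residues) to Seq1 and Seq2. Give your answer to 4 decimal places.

0.0984

Mismatches occur at site 3 (V↔T), site 8 (V↔M), site 26 (I↔K).
p = 3/32 = 0.093750.
d = −ln(1 − 0.093750) = −ln(0.906250) = 0.0984.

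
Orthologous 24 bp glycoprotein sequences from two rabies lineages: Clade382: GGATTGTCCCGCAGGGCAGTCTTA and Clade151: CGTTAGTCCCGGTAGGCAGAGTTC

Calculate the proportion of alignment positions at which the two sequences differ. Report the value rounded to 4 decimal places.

The sequences differ at positions 1 (G/C), 3 (A/T), 5 (T/A), 12 (C/G), 13 (A/T), 14 (G/A), 20 (T/A), 21 (C/G), 24 (A/C).
There are 9 differences over 24 sites, so p = 9/24 = 0.3750.

0.3750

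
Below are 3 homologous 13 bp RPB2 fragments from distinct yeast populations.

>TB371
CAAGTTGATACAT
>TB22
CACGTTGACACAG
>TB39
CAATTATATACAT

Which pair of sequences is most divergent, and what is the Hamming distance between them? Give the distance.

6

Pairwise Hamming distances:
  TB371 vs TB22: 3
  TB371 vs TB39: 3
  TB22 vs TB39: 6
The largest is 6, between TB22 and TB39.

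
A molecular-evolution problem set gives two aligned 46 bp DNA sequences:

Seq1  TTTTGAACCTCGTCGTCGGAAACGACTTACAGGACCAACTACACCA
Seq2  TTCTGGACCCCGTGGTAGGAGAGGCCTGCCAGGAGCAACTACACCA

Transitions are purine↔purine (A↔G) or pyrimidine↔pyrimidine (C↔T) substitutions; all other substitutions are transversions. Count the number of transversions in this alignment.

Differing sites — 3:T/C (Ti); 6:A/G (Ti); 10:T/C (Ti); 14:C/G (Tv); 17:C/A (Tv); 21:A/G (Ti); 23:C/G (Tv); 25:A/C (Tv); 28:T/G (Tv); 29:A/C (Tv); 35:C/G (Tv).
Of the 11 differences, 4 transitions and 7 transversions, so the answer is 7.

7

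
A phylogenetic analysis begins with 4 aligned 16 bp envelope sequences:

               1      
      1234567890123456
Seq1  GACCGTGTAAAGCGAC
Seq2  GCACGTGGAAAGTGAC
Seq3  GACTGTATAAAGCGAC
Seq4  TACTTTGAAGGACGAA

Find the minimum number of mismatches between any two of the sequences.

2

Pairwise Hamming distances:
  Seq1 vs Seq2: 4
  Seq1 vs Seq3: 2
  Seq1 vs Seq4: 8
  Seq2 vs Seq3: 6
  Seq2 vs Seq4: 11
  Seq3 vs Seq4: 8
The smallest is 2, between Seq1 and Seq3.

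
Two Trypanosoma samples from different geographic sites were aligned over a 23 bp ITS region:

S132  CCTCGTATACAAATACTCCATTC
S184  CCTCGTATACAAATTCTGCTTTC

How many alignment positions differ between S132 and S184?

Mismatches occur at site 15 (A/T), site 18 (C/G), site 20 (A/T).
That gives 3 mismatches out of 23 aligned sites, so the Hamming distance is 3.

3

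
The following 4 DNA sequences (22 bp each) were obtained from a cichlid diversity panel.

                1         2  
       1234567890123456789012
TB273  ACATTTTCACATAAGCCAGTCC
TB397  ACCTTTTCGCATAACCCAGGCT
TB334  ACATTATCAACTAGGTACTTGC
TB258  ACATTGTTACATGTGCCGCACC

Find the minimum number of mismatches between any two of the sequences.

5

Pairwise Hamming distances:
  TB273 vs TB397: 5
  TB273 vs TB334: 9
  TB273 vs TB258: 7
  TB397 vs TB334: 14
  TB397 vs TB258: 11
  TB334 vs TB258: 12
The smallest is 5, between TB273 and TB397.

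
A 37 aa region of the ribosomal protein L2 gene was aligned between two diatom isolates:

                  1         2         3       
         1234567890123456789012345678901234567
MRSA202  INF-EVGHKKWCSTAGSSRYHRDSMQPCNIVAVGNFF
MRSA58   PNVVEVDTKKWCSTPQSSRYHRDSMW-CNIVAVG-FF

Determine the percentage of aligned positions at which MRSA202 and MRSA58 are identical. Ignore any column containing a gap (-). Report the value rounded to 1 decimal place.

79.4%

Excluding the 3 gap columns leaves 34 comparable sites.
Mismatches occur at site 1 (I↔P), site 3 (F↔V), site 7 (G↔D), site 8 (H↔T), site 15 (A↔P), site 16 (G↔Q), site 26 (Q↔W).
27 of the 34 comparable sites match, so the percent identity is 27/34 × 100 = 79.4%.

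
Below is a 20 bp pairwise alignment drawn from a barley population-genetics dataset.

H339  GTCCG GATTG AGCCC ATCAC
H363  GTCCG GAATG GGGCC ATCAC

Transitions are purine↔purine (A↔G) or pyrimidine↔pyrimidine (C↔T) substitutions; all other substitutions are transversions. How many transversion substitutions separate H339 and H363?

Mismatches occur at site 8 (T↔A, transversion), site 11 (A↔G, transition), site 13 (C↔G, transversion).
Of the 3 differences, 1 transition and 2 transversions, so the answer is 2.

2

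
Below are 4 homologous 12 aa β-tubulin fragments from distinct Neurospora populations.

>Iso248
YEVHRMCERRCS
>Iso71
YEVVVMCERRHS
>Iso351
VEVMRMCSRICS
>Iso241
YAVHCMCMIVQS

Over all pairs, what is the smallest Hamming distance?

Pairwise Hamming distances:
  Iso248 vs Iso71: 3
  Iso248 vs Iso351: 4
  Iso248 vs Iso241: 6
  Iso71 vs Iso351: 6
  Iso71 vs Iso241: 7
  Iso351 vs Iso241: 8
The smallest is 3, between Iso248 and Iso71.

3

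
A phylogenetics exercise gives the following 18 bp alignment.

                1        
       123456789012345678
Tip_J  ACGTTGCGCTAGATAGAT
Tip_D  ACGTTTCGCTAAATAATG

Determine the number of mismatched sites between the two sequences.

5

Mismatches occur at site 6 (G↔T), site 12 (G↔A), site 16 (G↔A), site 17 (A↔T), site 18 (T↔G).
That gives 5 mismatches out of 18 aligned sites, so the Hamming distance is 5.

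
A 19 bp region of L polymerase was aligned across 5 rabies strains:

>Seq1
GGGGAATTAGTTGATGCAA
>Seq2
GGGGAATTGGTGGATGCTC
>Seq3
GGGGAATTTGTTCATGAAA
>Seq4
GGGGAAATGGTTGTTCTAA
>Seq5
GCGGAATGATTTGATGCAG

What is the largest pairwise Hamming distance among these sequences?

Pairwise Hamming distances:
  Seq1 vs Seq2: 4
  Seq1 vs Seq3: 3
  Seq1 vs Seq4: 5
  Seq1 vs Seq5: 4
  Seq2 vs Seq3: 6
  Seq2 vs Seq4: 7
  Seq2 vs Seq5: 7
  Seq3 vs Seq4: 6
  Seq3 vs Seq5: 7
  Seq4 vs Seq5: 9
The largest is 9, between Seq4 and Seq5.

9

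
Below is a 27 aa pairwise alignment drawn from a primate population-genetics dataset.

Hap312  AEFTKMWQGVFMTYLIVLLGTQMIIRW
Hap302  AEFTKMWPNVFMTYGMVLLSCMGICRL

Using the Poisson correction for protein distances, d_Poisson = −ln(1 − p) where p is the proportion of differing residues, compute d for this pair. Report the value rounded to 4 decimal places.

Differing sites — 8:Q/P; 9:G/N; 15:L/G; 16:I/M; 20:G/S; 21:T/C; 22:Q/M; 23:M/G; 25:I/C; 27:W/L.
p = 10/27 = 0.370370.
d = −ln(1 − 0.370370) = −ln(0.629630) = 0.4626.

0.4626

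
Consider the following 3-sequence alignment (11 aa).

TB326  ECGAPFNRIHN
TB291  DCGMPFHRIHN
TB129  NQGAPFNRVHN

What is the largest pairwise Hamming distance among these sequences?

5

Pairwise Hamming distances:
  TB326 vs TB291: 3
  TB326 vs TB129: 3
  TB291 vs TB129: 5
The largest is 5, between TB291 and TB129.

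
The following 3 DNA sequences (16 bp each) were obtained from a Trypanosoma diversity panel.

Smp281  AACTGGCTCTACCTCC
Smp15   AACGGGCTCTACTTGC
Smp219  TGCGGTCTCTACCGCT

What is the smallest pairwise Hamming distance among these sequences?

3

Pairwise Hamming distances:
  Smp281 vs Smp15: 3
  Smp281 vs Smp219: 6
  Smp15 vs Smp219: 7
The smallest is 3, between Smp281 and Smp15.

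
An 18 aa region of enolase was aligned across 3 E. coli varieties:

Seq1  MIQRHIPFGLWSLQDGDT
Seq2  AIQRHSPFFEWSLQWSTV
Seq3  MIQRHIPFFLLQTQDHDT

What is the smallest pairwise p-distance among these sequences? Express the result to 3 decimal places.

Pairwise Hamming distances:
  Seq1 vs Seq2: 8
  Seq1 vs Seq3: 5
  Seq2 vs Seq3: 10
The smallest is 5 mismatches, between Seq1 and Seq3; p = 5/18 = 0.278.

0.278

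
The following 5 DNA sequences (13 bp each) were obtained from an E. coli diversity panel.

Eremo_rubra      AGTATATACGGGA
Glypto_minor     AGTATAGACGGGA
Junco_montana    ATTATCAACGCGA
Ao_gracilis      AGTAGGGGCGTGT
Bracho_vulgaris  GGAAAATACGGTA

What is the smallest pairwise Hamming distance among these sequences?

Pairwise Hamming distances:
  Eremo_rubra vs Glypto_minor: 1
  Eremo_rubra vs Junco_montana: 4
  Eremo_rubra vs Ao_gracilis: 6
  Eremo_rubra vs Bracho_vulgaris: 4
  Glypto_minor vs Junco_montana: 4
  Glypto_minor vs Ao_gracilis: 5
  Glypto_minor vs Bracho_vulgaris: 5
  Junco_montana vs Ao_gracilis: 7
  Junco_montana vs Bracho_vulgaris: 8
  Ao_gracilis vs Bracho_vulgaris: 9
The smallest is 1, between Eremo_rubra and Glypto_minor.

1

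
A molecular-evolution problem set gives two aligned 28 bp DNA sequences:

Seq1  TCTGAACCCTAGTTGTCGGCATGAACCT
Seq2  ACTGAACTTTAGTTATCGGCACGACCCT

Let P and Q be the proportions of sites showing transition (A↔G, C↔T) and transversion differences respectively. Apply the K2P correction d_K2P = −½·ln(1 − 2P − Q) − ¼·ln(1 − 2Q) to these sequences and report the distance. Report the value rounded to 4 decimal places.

0.2595

Mismatches occur at site 1 (T/A, transversion), site 8 (C/T, transition), site 9 (C/T, transition), site 15 (G/A, transition), site 22 (T/C, transition), site 25 (A/C, transversion).
Of the 6 differences, 4 transitions and 2 transversions over 28 sites: P = 4/28 = 0.142857, Q = 2/28 = 0.071429.
d = −0.5·ln(0.642857) − 0.25·ln(0.857142) = −0.5·(-0.441833) − 0.25·(-0.154152) = 0.2595.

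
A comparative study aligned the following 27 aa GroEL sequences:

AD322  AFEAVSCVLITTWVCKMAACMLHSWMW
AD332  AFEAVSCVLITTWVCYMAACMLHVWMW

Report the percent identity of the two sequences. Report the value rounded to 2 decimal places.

Mismatches occur at site 16 (K→Y), site 24 (S→V).
25 of the 27 sites match, so the percent identity is 25/27 × 100 = 92.59%.

92.59%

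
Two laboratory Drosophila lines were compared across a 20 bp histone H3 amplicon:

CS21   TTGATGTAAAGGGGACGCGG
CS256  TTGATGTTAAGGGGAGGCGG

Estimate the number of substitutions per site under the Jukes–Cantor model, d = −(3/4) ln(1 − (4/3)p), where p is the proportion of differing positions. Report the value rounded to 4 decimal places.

Mismatches occur at site 8 (A/T), site 16 (C/G).
p = 2/20 = 0.100000.
d = −0.75 · ln(1 − (4/3)·0.100000) = −0.75 · ln(0.866667) = −0.75 · (-0.143100) = 0.1073.

0.1073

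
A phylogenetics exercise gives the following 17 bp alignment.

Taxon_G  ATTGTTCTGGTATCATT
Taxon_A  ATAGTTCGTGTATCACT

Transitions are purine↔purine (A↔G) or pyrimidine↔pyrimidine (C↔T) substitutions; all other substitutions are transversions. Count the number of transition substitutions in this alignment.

1

The sequences differ at positions 3 (T/A, transversion), 8 (T/G, transversion), 9 (G/T, transversion), 16 (T/C, transition).
Of the 4 differences, 1 transition and 3 transversions, so the answer is 1.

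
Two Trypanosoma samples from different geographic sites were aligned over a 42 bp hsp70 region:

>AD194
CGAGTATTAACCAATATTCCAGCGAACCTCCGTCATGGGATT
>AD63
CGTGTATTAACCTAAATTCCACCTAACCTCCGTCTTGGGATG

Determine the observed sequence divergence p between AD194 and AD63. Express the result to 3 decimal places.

0.167

Mismatches occur at site 3 (A↔T), site 13 (A↔T), site 15 (T↔A), site 22 (G↔C), site 24 (G↔T), site 35 (A↔T), site 42 (T↔G).
There are 7 differences over 42 sites, so p = 7/42 = 0.167.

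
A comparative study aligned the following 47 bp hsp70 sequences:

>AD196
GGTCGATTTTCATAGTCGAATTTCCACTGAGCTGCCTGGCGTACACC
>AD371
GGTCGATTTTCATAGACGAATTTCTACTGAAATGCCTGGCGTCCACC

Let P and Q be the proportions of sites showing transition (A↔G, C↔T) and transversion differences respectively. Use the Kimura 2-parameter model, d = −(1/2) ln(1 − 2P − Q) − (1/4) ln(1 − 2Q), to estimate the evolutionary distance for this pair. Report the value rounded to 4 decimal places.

0.1148

The sequences differ at positions 16 (T/A, transversion), 25 (C/T, transition), 31 (G/A, transition), 32 (C/A, transversion), 43 (A/C, transversion).
Of the 5 differences, 2 transitions and 3 transversions over 47 sites: P = 2/47 = 0.042553, Q = 3/47 = 0.063830.
d = −0.5·ln(0.851064) − 0.25·ln(0.872340) = −0.5·(-0.161268) − 0.25·(-0.136576) = 0.1148.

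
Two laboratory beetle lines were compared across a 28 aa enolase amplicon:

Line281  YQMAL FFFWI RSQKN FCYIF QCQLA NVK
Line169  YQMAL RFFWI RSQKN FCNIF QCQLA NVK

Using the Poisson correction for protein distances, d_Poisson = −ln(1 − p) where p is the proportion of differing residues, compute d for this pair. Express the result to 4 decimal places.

0.0741

Differing sites — 6:F/R; 18:Y/N.
p = 2/28 = 0.071429.
d = −ln(1 − 0.071429) = −ln(0.928571) = 0.0741.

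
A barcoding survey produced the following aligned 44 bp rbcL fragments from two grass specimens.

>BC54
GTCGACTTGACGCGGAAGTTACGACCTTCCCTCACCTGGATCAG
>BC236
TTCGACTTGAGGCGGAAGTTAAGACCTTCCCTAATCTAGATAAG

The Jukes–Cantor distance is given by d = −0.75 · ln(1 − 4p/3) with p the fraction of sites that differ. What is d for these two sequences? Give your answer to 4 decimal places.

Differing sites — 1:G/T; 11:C/G; 22:C/A; 33:C/A; 35:C/T; 38:G/A; 42:C/A.
p = 7/44 = 0.159091.
d = −0.75 · ln(1 − (4/3)·0.159091) = −0.75 · ln(0.787879) = −0.75 · (-0.238411) = 0.1788.

0.1788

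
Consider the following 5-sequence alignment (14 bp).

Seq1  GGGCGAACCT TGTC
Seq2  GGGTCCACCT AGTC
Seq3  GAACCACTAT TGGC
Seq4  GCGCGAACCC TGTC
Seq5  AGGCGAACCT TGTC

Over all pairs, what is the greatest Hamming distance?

Pairwise Hamming distances:
  Seq1 vs Seq2: 4
  Seq1 vs Seq3: 7
  Seq1 vs Seq4: 2
  Seq1 vs Seq5: 1
  Seq2 vs Seq3: 9
  Seq2 vs Seq4: 6
  Seq2 vs Seq5: 5
  Seq3 vs Seq4: 8
  Seq3 vs Seq5: 8
  Seq4 vs Seq5: 3
The largest is 9, between Seq2 and Seq3.

9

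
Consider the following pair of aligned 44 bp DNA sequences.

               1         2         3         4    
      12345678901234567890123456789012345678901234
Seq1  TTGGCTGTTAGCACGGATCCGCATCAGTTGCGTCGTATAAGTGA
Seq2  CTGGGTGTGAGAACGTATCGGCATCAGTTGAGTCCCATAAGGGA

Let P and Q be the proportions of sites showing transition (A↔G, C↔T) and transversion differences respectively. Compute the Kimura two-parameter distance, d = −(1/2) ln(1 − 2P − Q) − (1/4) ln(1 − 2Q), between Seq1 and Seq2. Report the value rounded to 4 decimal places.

0.2722

Mismatches occur at site 1 (T↔C, transition), site 5 (C↔G, transversion), site 9 (T↔G, transversion), site 12 (C↔A, transversion), site 16 (G↔T, transversion), site 20 (C↔G, transversion), site 31 (C↔A, transversion), site 35 (G↔C, transversion), site 36 (T↔C, transition), site 42 (T↔G, transversion).
Of the 10 differences, 2 transitions and 8 transversions over 44 sites: P = 2/44 = 0.045455, Q = 8/44 = 0.181818.
d = −0.5·ln(0.727272) − 0.25·ln(0.636364) = −0.5·(-0.318455) − 0.25·(-0.451985) = 0.2722.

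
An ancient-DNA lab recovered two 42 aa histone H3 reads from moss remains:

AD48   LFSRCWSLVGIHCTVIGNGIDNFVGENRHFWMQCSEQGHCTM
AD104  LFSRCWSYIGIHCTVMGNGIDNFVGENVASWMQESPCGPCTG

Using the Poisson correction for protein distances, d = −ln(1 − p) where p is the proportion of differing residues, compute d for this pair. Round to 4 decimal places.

Mismatches occur at site 8 (L↔Y), site 9 (V↔I), site 16 (I↔M), site 28 (R↔V), site 29 (H↔A), site 30 (F↔S), site 34 (C↔E), site 36 (E↔P), site 37 (Q↔C), site 39 (H↔P), site 42 (M↔G).
p = 11/42 = 0.261905.
d = −ln(1 − 0.261905) = −ln(0.738095) = 0.3037.

0.3037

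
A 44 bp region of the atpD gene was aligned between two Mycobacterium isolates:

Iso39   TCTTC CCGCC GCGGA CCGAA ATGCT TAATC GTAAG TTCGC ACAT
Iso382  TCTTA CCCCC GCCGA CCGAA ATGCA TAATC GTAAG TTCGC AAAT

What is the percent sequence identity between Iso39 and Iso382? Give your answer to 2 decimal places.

88.64%

Mismatches occur at site 5 (C→A), site 8 (G→C), site 13 (G→C), site 25 (T→A), site 42 (C→A).
39 of the 44 sites match, so the percent identity is 39/44 × 100 = 88.64%.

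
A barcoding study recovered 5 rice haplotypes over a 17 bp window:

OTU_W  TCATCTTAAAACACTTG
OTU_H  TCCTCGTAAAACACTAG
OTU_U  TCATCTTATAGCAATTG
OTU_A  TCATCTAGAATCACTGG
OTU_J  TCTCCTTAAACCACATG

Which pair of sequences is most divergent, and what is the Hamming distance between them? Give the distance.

Pairwise Hamming distances:
  OTU_W vs OTU_H: 3
  OTU_W vs OTU_U: 3
  OTU_W vs OTU_A: 4
  OTU_W vs OTU_J: 4
  OTU_H vs OTU_U: 6
  OTU_H vs OTU_A: 6
  OTU_H vs OTU_J: 6
  OTU_U vs OTU_A: 6
  OTU_U vs OTU_J: 6
  OTU_A vs OTU_J: 7
The largest is 7, between OTU_A and OTU_J.

7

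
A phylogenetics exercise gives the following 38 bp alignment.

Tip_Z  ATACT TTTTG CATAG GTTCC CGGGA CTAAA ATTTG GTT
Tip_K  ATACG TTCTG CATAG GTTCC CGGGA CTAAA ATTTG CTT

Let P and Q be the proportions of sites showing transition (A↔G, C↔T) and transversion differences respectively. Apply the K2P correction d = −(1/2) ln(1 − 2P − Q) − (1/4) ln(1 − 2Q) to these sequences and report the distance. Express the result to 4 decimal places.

Differing sites — 5:T/G (Tv); 8:T/C (Ti); 36:G/C (Tv).
Of the 3 differences, 1 transition and 2 transversions over 38 sites: P = 1/38 = 0.026316, Q = 2/38 = 0.052632.
d = −0.5·ln(0.894736) − 0.25·ln(0.894736) = −0.5·(-0.111227) − 0.25·(-0.111227) = 0.0834.

0.0834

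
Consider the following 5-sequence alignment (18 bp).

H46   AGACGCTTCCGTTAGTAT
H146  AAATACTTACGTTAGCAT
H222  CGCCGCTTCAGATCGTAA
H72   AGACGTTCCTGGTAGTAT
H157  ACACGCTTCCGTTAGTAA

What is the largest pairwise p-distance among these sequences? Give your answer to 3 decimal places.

0.611

Pairwise Hamming distances:
  H46 vs H146: 5
  H46 vs H222: 6
  H46 vs H72: 4
  H46 vs H157: 2
  H146 vs H222: 11
  H146 vs H72: 9
  H146 vs H157: 6
  H222 vs H72: 8
  H222 vs H157: 6
  H72 vs H157: 6
The largest is 11 mismatches, between H146 and H222; p = 11/18 = 0.611.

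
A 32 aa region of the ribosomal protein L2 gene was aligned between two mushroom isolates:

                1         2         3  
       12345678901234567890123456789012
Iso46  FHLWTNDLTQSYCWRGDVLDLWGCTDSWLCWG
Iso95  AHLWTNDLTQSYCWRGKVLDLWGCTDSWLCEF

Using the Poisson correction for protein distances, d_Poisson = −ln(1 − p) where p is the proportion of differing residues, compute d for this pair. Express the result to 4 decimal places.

0.1335

Mismatches occur at site 1 (F/A), site 17 (D/K), site 31 (W/E), site 32 (G/F).
p = 4/32 = 0.125000.
d = −ln(1 − 0.125000) = −ln(0.875000) = 0.1335.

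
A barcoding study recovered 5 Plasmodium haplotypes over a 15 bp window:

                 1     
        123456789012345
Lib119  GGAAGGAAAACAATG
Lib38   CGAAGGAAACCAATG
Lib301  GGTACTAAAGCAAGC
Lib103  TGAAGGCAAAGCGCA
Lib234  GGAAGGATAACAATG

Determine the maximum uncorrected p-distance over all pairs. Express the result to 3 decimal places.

Pairwise Hamming distances:
  Lib119 vs Lib38: 2
  Lib119 vs Lib301: 6
  Lib119 vs Lib103: 7
  Lib119 vs Lib234: 1
  Lib38 vs Lib301: 7
  Lib38 vs Lib103: 8
  Lib38 vs Lib234: 3
  Lib301 vs Lib103: 11
  Lib301 vs Lib234: 7
  Lib103 vs Lib234: 8
The largest is 11 mismatches, between Lib301 and Lib103; p = 11/15 = 0.733.

0.733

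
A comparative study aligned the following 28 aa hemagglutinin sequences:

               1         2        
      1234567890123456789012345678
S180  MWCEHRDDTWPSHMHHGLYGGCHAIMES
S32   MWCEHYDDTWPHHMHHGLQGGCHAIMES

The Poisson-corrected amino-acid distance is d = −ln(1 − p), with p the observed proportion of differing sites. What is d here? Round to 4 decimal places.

Differing sites — 6:R/Y; 12:S/H; 19:Y/Q.
p = 3/28 = 0.107143.
d = −ln(1 − 0.107143) = −ln(0.892857) = 0.1133.

0.1133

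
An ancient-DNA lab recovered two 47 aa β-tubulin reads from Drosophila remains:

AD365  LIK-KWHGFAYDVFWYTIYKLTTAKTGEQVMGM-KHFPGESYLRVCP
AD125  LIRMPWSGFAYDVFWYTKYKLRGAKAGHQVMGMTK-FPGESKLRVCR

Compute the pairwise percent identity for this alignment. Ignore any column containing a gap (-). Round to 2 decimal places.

77.27%

Excluding the 3 gap columns leaves 44 comparable sites.
Differing sites — 3:K/R; 5:K/P; 7:H/S; 18:I/K; 22:T/R; 23:T/G; 26:T/A; 28:E/H; 42:Y/K; 47:P/R.
34 of the 44 comparable sites match, so the percent identity is 34/44 × 100 = 77.27%.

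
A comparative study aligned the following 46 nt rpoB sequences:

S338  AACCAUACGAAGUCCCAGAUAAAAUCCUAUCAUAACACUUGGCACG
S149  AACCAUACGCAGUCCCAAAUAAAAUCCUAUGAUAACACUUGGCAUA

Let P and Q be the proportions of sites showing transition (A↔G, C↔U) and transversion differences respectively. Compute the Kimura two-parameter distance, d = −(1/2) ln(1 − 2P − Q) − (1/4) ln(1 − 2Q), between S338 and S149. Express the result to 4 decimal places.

0.1183

Differing sites — 10:A/C (Tv); 18:G/A (Ti); 31:C/G (Tv); 45:C/U (Ti); 46:G/A (Ti).
Of the 5 differences, 3 transitions and 2 transversions over 46 sites: P = 3/46 = 0.065217, Q = 2/46 = 0.043478.
d = −0.5·ln(0.826088) − 0.25·ln(0.913044) = −0.5·(-0.191054) − 0.25·(-0.090971) = 0.1183.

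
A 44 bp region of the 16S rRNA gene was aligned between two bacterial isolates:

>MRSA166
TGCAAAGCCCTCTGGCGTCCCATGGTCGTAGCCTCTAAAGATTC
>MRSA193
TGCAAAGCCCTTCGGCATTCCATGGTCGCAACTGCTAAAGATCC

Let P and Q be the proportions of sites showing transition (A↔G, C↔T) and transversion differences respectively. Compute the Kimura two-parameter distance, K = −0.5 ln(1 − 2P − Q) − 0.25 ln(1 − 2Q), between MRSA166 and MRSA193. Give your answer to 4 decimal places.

0.2558

Differing sites — 12:C/T (Ti); 13:T/C (Ti); 17:G/A (Ti); 19:C/T (Ti); 29:T/C (Ti); 31:G/A (Ti); 33:C/T (Ti); 34:T/G (Tv); 43:T/C (Ti).
Of the 9 differences, 8 transitions and 1 transversion over 44 sites: P = 8/44 = 0.181818, Q = 1/44 = 0.022727.
d = −0.5·ln(0.613637) − 0.25·ln(0.954546) = −0.5·(-0.488352) − 0.25·(-0.046519) = 0.2558.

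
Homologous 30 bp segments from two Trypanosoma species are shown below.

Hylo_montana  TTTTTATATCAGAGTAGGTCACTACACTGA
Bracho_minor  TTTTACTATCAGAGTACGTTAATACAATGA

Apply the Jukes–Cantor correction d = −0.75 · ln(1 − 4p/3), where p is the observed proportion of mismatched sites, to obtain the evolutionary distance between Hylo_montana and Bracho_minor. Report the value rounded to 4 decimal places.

0.2326

The sequences differ at positions 5 (T/A), 6 (A/C), 17 (G/C), 20 (C/T), 22 (C/A), 27 (C/A).
p = 6/30 = 0.200000.
d = −0.75 · ln(1 − (4/3)·0.200000) = −0.75 · ln(0.733333) = −0.75 · (-0.310155) = 0.2326.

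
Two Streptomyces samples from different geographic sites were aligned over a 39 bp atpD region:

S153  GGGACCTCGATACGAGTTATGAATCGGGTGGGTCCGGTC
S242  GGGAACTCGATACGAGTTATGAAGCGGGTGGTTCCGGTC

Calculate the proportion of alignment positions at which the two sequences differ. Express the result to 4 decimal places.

Mismatches occur at site 5 (C/A), site 24 (T/G), site 32 (G/T).
There are 3 differences over 39 sites, so p = 3/39 = 0.0769.

0.0769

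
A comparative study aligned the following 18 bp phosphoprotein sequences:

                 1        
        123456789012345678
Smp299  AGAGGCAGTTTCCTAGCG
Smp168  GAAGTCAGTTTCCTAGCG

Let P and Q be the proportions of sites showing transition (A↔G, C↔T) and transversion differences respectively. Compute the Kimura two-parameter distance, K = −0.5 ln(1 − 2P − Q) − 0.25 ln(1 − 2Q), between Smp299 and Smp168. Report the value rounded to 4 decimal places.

0.1922

Mismatches occur at site 1 (A/G, transition), site 2 (G/A, transition), site 5 (G/T, transversion).
Of the 3 differences, 2 transitions and 1 transversion over 18 sites: P = 2/18 = 0.111111, Q = 1/18 = 0.055556.
d = −0.5·ln(0.722222) − 0.25·ln(0.888888) = −0.5·(-0.325423) − 0.25·(-0.117784) = 0.1922.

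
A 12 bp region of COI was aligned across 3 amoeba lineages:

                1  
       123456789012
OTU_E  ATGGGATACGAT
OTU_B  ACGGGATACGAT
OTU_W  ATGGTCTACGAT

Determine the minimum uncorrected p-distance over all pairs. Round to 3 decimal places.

0.083

Pairwise Hamming distances:
  OTU_E vs OTU_B: 1
  OTU_E vs OTU_W: 2
  OTU_B vs OTU_W: 3
The smallest is 1 mismatch, between OTU_E and OTU_B; p = 1/12 = 0.083.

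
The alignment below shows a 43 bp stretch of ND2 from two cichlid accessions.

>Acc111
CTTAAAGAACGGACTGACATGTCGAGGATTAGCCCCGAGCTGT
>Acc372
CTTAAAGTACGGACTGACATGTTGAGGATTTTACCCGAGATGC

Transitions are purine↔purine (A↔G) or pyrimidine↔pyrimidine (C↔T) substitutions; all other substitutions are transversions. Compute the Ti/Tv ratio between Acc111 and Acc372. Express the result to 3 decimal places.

0.400

Differing sites — 8:A/T (Tv); 23:C/T (Ti); 31:A/T (Tv); 32:G/T (Tv); 33:C/A (Tv); 40:C/A (Tv); 43:T/C (Ti).
Of the 7 differences, 2 transitions and 5 transversions, so Ti/Tv = 2/5 = 0.400.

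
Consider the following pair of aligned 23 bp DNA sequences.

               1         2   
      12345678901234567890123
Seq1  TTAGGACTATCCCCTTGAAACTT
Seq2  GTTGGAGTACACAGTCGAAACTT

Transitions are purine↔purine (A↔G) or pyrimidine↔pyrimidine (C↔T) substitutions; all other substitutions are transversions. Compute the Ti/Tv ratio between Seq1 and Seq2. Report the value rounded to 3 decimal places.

0.333

Mismatches occur at site 1 (T/G, transversion), site 3 (A/T, transversion), site 7 (C/G, transversion), site 10 (T/C, transition), site 11 (C/A, transversion), site 13 (C/A, transversion), site 14 (C/G, transversion), site 16 (T/C, transition).
Of the 8 differences, 2 transitions and 6 transversions, so Ti/Tv = 2/6 = 0.333.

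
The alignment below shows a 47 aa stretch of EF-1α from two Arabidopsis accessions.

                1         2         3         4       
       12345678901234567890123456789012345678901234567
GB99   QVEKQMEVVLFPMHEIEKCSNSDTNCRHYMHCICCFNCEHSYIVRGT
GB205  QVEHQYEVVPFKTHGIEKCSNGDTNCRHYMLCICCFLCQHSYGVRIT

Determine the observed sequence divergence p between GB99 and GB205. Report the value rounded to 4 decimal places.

0.2553

Mismatches occur at site 4 (K↔H), site 6 (M↔Y), site 10 (L↔P), site 12 (P↔K), site 13 (M↔T), site 15 (E↔G), site 22 (S↔G), site 31 (H↔L), site 37 (N↔L), site 39 (E↔Q), site 43 (I↔G), site 46 (G↔I).
There are 12 differences over 47 sites, so p = 12/47 = 0.2553.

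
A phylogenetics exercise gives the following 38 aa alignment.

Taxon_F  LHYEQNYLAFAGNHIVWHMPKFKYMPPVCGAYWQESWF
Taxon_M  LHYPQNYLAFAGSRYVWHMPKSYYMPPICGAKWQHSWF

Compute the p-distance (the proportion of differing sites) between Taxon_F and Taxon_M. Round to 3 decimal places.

0.237

The sequences differ at positions 4 (E/P), 13 (N/S), 14 (H/R), 15 (I/Y), 22 (F/S), 23 (K/Y), 28 (V/I), 32 (Y/K), 35 (E/H).
There are 9 differences over 38 sites, so p = 9/38 = 0.237.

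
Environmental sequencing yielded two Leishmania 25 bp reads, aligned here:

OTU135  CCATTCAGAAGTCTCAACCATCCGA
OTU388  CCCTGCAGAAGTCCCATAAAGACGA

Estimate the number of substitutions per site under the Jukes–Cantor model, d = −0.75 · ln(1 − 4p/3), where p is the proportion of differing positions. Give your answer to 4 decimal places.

0.4172

Mismatches occur at site 3 (A/C), site 5 (T/G), site 14 (T/C), site 17 (A/T), site 18 (C/A), site 19 (C/A), site 21 (T/G), site 22 (C/A).
p = 8/25 = 0.320000.
d = −0.75 · ln(1 − (4/3)·0.320000) = −0.75 · ln(0.573333) = −0.75 · (-0.556289) = 0.4172.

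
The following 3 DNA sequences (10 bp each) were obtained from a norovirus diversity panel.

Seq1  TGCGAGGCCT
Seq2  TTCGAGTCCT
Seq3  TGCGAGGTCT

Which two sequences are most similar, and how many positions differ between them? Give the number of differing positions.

Pairwise Hamming distances:
  Seq1 vs Seq2: 2
  Seq1 vs Seq3: 1
  Seq2 vs Seq3: 3
The smallest is 1, between Seq1 and Seq3.

1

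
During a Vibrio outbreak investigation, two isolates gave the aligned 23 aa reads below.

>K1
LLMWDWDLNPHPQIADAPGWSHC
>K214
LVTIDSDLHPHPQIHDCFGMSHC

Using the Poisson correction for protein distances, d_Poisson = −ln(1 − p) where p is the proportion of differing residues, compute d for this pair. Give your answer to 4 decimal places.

Mismatches occur at site 2 (L/V), site 3 (M/T), site 4 (W/I), site 6 (W/S), site 9 (N/H), site 15 (A/H), site 17 (A/C), site 18 (P/F), site 20 (W/M).
p = 9/23 = 0.391304.
d = −ln(1 − 0.391304) = −ln(0.608696) = 0.4964.

0.4964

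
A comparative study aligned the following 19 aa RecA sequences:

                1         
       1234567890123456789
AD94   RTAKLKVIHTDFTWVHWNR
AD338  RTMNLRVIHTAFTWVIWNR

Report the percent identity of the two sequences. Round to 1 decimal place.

Mismatches occur at site 3 (A→M), site 4 (K→N), site 6 (K→R), site 11 (D→A), site 16 (H→I).
14 of the 19 sites match, so the percent identity is 14/19 × 100 = 73.7%.

73.7%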